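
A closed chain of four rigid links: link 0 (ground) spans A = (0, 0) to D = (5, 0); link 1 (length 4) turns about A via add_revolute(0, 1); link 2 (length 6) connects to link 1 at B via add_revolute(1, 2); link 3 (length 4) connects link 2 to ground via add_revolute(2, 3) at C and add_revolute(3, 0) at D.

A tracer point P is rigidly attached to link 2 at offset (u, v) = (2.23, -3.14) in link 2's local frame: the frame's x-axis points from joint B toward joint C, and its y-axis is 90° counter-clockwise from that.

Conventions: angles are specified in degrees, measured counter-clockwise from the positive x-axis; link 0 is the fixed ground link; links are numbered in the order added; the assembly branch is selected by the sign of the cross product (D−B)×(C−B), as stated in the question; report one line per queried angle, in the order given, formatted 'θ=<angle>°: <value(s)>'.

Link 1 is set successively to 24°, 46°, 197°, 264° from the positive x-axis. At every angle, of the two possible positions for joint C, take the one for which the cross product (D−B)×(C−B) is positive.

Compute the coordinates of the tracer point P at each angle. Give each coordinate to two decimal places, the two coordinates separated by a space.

A=(0,0), D=(5.00,0)
θ=24°: B = A + 4.00·(cos24°, sin24°) = (3.6542, 1.6269)
θ=24°: |BD| = 2.1114
θ=24°: circle(B,6.00) ∩ circle(D,4.00): a=5.7918, h=1.5668
θ=24°:   candidates: C₊=(8.5531,-1.8372) cross=3.308; C₋=(6.1386,-3.8345) cross=-3.308
θ=24°:   branch + wants cross > 0 → take C=(8.5531,-1.8372) (cross=3.308)
θ=24°: ex = (C−B)/|BC| = (0.8165,-0.5774); ey = (0.5774,0.8165)
θ=24°: P = B + 2.23·ex + -3.14·ey = (3.6620,-2.2243)
θ=46°: B = A + 4.00·(cos46°, sin46°) = (2.7786, 2.8774)
θ=46°: |BD| = 3.6351
θ=46°: circle(B,6.00) ∩ circle(D,4.00): a=4.5685, h=3.8896
θ=46°:   candidates: C₊=(8.6492,1.6380) cross=14.139; C₋=(2.4916,-3.1158) cross=-14.139
θ=46°:   branch + wants cross > 0 → take C=(8.6492,1.6380) (cross=14.139)
θ=46°: ex = (C−B)/|BC| = (0.9784,-0.2066); ey = (0.2066,0.9784)
θ=46°: P = B + 2.23·ex + -3.14·ey = (4.3119,-0.6556)
θ=197°: B = A + 4.00·(cos197°, sin197°) = (-3.8252, -1.1695)
θ=197°: |BD| = 8.9024
θ=197°: circle(B,6.00) ∩ circle(D,4.00): a=5.5745, h=2.2193
θ=197°:   candidates: C₊=(1.4094,1.7629) cross=19.757; C₋=(1.9925,-2.6372) cross=-19.757
θ=197°:   branch + wants cross > 0 → take C=(1.4094,1.7629) (cross=19.757)
θ=197°: ex = (C−B)/|BC| = (0.8724,0.4887); ey = (-0.4887,0.8724)
θ=197°: P = B + 2.23·ex + -3.14·ey = (-0.3451,-2.8191)
θ=264°: B = A + 4.00·(cos264°, sin264°) = (-0.4181, -3.9781)
θ=264°: |BD| = 6.7217
θ=264°: circle(B,6.00) ∩ circle(D,4.00): a=4.8486, h=3.5343
θ=264°:   candidates: C₊=(1.3984,1.7403) cross=23.757; C₋=(5.5819,-3.9575) cross=-23.757
θ=264°:   branch + wants cross > 0 → take C=(1.3984,1.7403) (cross=23.757)
θ=264°: ex = (C−B)/|BC| = (0.3028,0.9531); ey = (-0.9531,0.3028)
θ=264°: P = B + 2.23·ex + -3.14·ey = (3.2497,-2.8034)

θ=24°: 3.66 -2.22
θ=46°: 4.31 -0.66
θ=197°: -0.35 -2.82
θ=264°: 3.25 -2.80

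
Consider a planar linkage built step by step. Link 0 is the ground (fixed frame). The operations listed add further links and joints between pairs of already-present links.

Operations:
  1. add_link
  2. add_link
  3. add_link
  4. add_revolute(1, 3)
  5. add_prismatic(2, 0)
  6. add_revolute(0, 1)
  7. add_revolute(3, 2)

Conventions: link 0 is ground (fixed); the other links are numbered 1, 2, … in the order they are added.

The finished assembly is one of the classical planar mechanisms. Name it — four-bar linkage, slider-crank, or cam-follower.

links: 4 (incl. ground); joints: 3 revolute, 1 prismatic, 0 higher (cam) pair, forming one closed loop
4 links, 3 revolutes + 1 prismatic in one loop → slider-crank

slider-crank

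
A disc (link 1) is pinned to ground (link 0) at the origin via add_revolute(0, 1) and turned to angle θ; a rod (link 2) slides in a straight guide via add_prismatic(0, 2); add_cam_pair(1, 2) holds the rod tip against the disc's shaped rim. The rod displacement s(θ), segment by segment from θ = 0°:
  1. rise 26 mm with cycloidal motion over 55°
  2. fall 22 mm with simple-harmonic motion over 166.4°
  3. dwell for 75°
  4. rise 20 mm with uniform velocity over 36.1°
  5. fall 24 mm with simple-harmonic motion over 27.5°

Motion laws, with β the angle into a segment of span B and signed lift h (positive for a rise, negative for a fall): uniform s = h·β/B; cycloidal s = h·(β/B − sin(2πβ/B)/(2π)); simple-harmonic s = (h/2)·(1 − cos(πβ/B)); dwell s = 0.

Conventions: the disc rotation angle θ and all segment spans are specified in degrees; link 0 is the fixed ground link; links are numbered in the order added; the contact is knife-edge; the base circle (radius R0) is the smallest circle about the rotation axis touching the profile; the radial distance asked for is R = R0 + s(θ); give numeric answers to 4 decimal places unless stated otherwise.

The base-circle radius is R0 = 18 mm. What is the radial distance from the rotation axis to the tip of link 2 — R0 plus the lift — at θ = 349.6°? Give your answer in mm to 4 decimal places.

segment 1 (0° to 55°, cycloidal, h = 26) is passed completely: s = 0.0000 + (26) = 26.0000
segment 2 (55° to 221.4°, simple-harmonic, h = -22) is passed completely: s = 26.0000 + (-22) = 4.0000
segment 3 (221.4° to 296.4°, dwell): s unchanged at 4.0000
segment 4 (296.4° to 332.5°, uniform, h = 20) is passed completely: s = 4.0000 + (20) = 24.0000
θ = 349.6° falls in segment 5 (332.5° to 360°, simple-harmonic, h = -24): β = 349.6 − 332.5 = 17.1°, B = 27.5°; Δs = -24/2·(1 − cos(π·0.6218)) = -16.4812; s = 24.0000 − 16.4812 = 7.5188
R = R0 + s = 18 + 7.5188 = 25.5188

25.5188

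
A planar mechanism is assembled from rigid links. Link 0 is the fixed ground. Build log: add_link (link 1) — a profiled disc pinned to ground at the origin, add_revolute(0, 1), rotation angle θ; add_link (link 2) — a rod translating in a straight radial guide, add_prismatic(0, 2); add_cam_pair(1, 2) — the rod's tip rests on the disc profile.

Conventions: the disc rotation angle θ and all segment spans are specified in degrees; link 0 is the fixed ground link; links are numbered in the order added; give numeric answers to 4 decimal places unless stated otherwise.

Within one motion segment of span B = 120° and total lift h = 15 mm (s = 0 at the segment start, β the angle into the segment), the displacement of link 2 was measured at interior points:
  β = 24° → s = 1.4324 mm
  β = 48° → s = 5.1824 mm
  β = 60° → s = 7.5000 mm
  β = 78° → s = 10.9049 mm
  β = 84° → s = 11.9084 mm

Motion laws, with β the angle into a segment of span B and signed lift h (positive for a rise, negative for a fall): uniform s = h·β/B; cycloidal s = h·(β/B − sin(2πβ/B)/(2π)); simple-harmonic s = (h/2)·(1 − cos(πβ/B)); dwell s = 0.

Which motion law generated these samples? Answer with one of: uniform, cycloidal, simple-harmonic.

candidates at β/B = r: uniform s = h·r (linear in β); cycloidal s = h·(r − sin(2πr)/(2π)); simple-harmonic s = (h/2)(1 − cos(πr))
β=24°: printed 1.4324 | uniform 3.0000, cycloidal 0.7295, simple-harmonic 1.4324
β=48°: printed 5.1824 | uniform 6.0000, cycloidal 4.5968, simple-harmonic 5.1824
β=60°: printed 7.5000 | uniform 7.5000, cycloidal 7.5000, simple-harmonic 7.5000
β=78°: printed 10.9049 | uniform 9.7500, cycloidal 11.6814, simple-harmonic 10.9049
β=84°: printed 11.9084 | uniform 10.5000, cycloidal 12.7705, simple-harmonic 11.9084
only one law matches every sample → simple-harmonic

simple-harmonic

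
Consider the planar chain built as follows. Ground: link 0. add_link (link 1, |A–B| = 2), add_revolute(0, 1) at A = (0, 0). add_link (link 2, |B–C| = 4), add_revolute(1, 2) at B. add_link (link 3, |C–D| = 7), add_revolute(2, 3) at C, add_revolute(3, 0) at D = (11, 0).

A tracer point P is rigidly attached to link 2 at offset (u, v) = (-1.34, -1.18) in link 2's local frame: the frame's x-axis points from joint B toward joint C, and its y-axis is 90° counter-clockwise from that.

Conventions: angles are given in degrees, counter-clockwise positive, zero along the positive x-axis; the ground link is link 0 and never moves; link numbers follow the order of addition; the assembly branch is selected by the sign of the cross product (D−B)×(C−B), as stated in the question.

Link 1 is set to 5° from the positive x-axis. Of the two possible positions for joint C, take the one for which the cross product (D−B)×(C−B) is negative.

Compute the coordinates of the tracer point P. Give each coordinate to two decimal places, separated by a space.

A=(0,0), D=(11.00,0)
B = A + 2.00·(cos5°, sin5°) = (1.9924, 0.1743)
|BD| = 9.0093
circle(B,4.00) ∩ circle(D,7.00): a=2.6732, h=2.9756
  candidates: C₊=(4.7227,3.0976) cross=26.808; C₋=(4.6075,-2.8524) cross=-26.808
  branch - wants cross < 0 → take C=(4.6075,-2.8524) (cross=-26.808)
ex = (C−B)/|BC| = (0.6538,-0.7567); ey = (0.7567,0.6538)
P = B + -1.34·ex + -1.18·ey = (0.2234,0.4168)

0.22 0.42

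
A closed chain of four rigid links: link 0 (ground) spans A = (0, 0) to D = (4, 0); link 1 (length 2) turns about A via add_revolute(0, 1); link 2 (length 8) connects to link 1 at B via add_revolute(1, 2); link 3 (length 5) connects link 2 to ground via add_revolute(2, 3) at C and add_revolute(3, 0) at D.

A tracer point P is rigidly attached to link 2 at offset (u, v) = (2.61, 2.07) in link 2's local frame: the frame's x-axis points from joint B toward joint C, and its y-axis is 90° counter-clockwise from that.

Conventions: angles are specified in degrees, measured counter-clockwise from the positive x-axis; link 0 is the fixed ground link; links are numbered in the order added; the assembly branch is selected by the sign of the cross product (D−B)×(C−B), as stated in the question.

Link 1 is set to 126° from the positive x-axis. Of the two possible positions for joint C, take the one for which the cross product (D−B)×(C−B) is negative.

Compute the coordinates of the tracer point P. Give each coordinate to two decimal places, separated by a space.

A=(0,0), D=(4.00,0)
B = A + 2.00·(cos126°, sin126°) = (-1.1756, 1.6180)
|BD| = 5.4226
circle(B,8.00) ∩ circle(D,5.00): a=6.3074, h=4.9211
  candidates: C₊=(6.3129,4.4329) cross=26.685; C₋=(3.3761,-4.9609) cross=-26.685
  branch - wants cross < 0 → take C=(3.3761,-4.9609) (cross=-26.685)
ex = (C−B)/|BC| = (0.5690,-0.8224); ey = (0.8224,0.5690)
P = B + 2.61·ex + 2.07·ey = (2.0117,0.6494)

2.01 0.65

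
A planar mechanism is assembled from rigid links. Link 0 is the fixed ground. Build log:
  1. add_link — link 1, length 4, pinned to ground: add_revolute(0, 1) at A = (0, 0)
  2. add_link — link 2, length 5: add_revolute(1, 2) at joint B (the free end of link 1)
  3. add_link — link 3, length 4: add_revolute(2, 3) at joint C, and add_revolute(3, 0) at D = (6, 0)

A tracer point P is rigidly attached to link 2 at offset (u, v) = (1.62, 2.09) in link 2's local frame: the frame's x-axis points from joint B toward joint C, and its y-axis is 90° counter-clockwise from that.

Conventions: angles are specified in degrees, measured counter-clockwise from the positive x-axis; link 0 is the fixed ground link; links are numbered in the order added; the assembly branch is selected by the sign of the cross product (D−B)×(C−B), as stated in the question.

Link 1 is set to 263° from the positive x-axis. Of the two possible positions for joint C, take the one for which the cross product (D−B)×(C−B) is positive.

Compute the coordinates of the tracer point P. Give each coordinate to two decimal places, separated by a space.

A=(0,0), D=(6.00,0)
B = A + 4.00·(cos263°, sin263°) = (-0.4875, -3.9702)
|BD| = 7.6059
circle(B,5.00) ∩ circle(D,4.00): a=4.3946, h=2.3849
  candidates: C₊=(2.0160,0.3579) cross=18.139; C₋=(4.5058,-3.7104) cross=-18.139
  branch + wants cross > 0 → take C=(2.0160,0.3579) (cross=18.139)
ex = (C−B)/|BC| = (0.5007,0.8656); ey = (-0.8656,0.5007)
P = B + 1.62·ex + 2.09·ey = (-1.4855,-1.5214)

-1.49 -1.52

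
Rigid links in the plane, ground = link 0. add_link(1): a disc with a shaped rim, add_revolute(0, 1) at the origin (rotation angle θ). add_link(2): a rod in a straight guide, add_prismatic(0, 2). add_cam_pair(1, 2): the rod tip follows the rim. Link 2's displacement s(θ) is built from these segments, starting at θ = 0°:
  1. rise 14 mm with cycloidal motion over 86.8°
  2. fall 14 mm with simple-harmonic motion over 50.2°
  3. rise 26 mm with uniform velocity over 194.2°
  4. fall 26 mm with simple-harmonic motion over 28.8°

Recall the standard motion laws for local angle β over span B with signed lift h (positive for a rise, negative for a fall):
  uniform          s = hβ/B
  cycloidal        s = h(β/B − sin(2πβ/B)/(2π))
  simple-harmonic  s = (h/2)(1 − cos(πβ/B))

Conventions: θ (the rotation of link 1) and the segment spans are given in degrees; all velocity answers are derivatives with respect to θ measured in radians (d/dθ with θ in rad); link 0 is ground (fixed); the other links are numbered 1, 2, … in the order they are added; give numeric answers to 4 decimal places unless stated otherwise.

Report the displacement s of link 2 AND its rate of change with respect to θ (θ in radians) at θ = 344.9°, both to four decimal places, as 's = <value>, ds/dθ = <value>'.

segment 1 (0° to 86.8°, cycloidal, h = 14) is passed completely: s = 0.0000 + (14) = 14.0000
segment 2 (86.8° to 137°, simple-harmonic, h = -14) is passed completely: s = 14.0000 + (-14) = 0.0000
segment 3 (137° to 331.2°, uniform, h = 26) is passed completely: s = 0.0000 + (26) = 26.0000
θ = 344.9° falls in segment 4 (331.2° to 360°, simple-harmonic, h = -26): β = 344.9 − 331.2 = 13.7°, B = 28.8°; Δs = -26/2·(1 − cos(π·0.4757)) = -12.0083; s = 26.0000 − 12.0083 = 13.9917
velocity in seg [331.2°–360°] (simple-harmonic), θ in radians: β = 13.7° = 0.2391 rad, B = 28.8° = 0.5027 rad; ds/dθ = (πh/(2B)) sin(πβ/B) = (π·(-26)/(2·0.5027)) sin(π·0.4757) = -81.013248 mm/rad

s = 13.9917, ds/dθ = -81.0132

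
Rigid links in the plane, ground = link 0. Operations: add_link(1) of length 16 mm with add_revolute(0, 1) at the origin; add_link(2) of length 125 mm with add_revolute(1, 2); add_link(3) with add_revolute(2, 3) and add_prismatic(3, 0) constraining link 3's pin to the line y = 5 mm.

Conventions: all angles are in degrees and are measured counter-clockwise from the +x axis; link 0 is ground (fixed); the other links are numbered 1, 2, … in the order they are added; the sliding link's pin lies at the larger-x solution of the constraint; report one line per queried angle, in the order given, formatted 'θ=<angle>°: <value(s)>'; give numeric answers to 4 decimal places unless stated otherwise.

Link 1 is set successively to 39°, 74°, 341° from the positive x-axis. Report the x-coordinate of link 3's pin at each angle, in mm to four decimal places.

geometry: r = 16 mm, L = 125 mm, e = 5 mm
θ=39°: crank pin P = (r cos θ, r sin θ) = (12.434335, 10.069126)
θ=39°: h = r sin θ − e = 10.069126 − 5 = 5.069126
θ=39°: x = r cos θ + √(L² − h²) = 12.434335 + 124.897174 = 137.331509
θ=74°: crank pin P = (r cos θ, r sin θ) = (4.410198, 15.380187)
θ=74°: h = r sin θ − e = 15.380187 − 5 = 10.380187
θ=74°: x = r cos θ + √(L² − h²) = 4.410198 + 124.568261 = 128.978459
θ=341°: crank pin P = (r cos θ, r sin θ) = (15.128297, -5.209090)
θ=341°: h = r sin θ − e = -5.209090 − 5 = -10.209090
θ=341°: x = r cos θ + √(L² − h²) = 15.128297 + 124.582400 = 139.710698

θ=39°: 137.3315
θ=74°: 128.9785
θ=341°: 139.7107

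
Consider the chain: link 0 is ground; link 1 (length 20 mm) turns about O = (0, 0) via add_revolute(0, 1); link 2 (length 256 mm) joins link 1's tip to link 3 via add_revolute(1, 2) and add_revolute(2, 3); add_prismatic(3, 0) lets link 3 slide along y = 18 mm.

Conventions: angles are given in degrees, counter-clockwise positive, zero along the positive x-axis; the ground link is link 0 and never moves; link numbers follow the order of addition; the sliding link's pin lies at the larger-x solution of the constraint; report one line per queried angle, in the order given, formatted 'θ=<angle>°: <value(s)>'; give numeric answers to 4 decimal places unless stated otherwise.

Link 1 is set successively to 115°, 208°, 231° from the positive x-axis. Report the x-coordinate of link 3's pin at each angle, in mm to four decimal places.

geometry: r = 20 mm, L = 256 mm, e = 18 mm
θ=115°: crank pin P = (r cos θ, r sin θ) = (-8.452365, 18.126156)
θ=115°: h = r sin θ − e = 18.126156 − 18 = 0.126156
θ=115°: x = r cos θ + √(L² − h²) = -8.452365 + 255.999969 = 247.547604
θ=208°: crank pin P = (r cos θ, r sin θ) = (-17.658952, -9.389431)
θ=208°: h = r sin θ − e = -9.389431 − 18 = -27.389431
θ=208°: x = r cos θ + √(L² − h²) = -17.658952 + 254.530586 = 236.871634
θ=231°: crank pin P = (r cos θ, r sin θ) = (-12.586408, -15.542919)
θ=231°: h = r sin θ − e = -15.542919 − 18 = -33.542919
θ=231°: x = r cos θ + √(L² − h²) = -12.586408 + 253.792972 = 241.206564

θ=115°: 247.5476
θ=208°: 236.8716
θ=231°: 241.2066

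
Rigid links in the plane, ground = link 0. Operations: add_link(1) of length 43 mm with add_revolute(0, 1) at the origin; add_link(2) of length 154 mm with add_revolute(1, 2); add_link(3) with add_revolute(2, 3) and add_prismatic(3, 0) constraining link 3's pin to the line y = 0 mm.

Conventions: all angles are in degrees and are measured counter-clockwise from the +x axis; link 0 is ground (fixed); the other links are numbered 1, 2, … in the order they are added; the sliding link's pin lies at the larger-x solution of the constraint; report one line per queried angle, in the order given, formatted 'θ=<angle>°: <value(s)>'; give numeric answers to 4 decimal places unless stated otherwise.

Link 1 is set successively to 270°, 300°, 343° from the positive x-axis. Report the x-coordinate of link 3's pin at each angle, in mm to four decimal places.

geometry: r = 43 mm, L = 154 mm, e = 0 mm
θ=270°: crank pin P = (r cos θ, r sin θ) = (-0.000000, -43.000000)
θ=270°: h = r sin θ − e = -43.000000 − 0 = -43.000000
θ=270°: x = r cos θ + √(L² − h²) = -0.000000 + 147.874947 = 147.874947
θ=300°: crank pin P = (r cos θ, r sin θ) = (21.500000, -37.239092)
θ=300°: h = r sin θ − e = -37.239092 − 0 = -37.239092
θ=300°: x = r cos θ + √(L² − h²) = 21.500000 + 149.429749 = 170.929749
θ=343°: crank pin P = (r cos θ, r sin θ) = (41.121105, -12.571983)
θ=343°: h = r sin θ − e = -12.571983 − 0 = -12.571983
θ=343°: x = r cos θ + √(L² − h²) = 41.121105 + 153.485977 = 194.607082

θ=270°: 147.8749
θ=300°: 170.9297
θ=343°: 194.6071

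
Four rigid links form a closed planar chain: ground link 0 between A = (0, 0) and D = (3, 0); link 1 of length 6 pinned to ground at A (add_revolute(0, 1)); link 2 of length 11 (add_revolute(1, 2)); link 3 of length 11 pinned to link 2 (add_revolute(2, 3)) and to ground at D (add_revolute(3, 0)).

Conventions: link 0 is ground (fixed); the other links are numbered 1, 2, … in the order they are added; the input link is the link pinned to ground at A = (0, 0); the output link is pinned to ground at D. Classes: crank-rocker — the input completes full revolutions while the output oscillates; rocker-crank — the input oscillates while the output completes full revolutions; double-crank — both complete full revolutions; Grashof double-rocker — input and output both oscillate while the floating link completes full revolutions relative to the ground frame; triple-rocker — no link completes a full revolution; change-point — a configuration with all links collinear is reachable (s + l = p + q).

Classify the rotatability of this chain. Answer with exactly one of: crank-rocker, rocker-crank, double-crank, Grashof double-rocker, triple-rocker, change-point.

lengths: ground=3, input=6, coupler=11, output=11
sorted: s=3 (shortest), l=11 (longest), p+q=17
s + l = 14 vs p + q = 17
s + l < p + q (Grashof) with shortest = ground link → double-crank

double-crank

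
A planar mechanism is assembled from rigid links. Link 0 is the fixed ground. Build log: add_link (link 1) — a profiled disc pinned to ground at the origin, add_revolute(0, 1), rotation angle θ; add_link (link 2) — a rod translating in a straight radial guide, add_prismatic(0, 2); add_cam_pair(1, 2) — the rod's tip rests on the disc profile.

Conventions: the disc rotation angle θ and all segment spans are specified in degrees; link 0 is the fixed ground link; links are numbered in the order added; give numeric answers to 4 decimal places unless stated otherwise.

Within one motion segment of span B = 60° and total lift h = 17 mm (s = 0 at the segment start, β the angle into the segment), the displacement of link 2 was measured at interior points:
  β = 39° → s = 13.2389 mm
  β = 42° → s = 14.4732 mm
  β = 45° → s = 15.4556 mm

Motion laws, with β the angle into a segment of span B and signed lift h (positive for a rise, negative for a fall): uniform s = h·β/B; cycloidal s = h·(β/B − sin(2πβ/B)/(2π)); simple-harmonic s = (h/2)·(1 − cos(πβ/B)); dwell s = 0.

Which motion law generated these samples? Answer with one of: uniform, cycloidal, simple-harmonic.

candidates at β/B = r: uniform s = h·r (linear in β); cycloidal s = h·(r − sin(2πr)/(2π)); simple-harmonic s = (h/2)(1 − cos(πr))
β=39°: printed 13.2389 | uniform 11.0500, cycloidal 13.2389, simple-harmonic 12.3589
β=42°: printed 14.4732 | uniform 11.9000, cycloidal 14.4732, simple-harmonic 13.4962
β=45°: printed 15.4556 | uniform 12.7500, cycloidal 15.4556, simple-harmonic 14.5104
only one law matches every sample → cycloidal

cycloidal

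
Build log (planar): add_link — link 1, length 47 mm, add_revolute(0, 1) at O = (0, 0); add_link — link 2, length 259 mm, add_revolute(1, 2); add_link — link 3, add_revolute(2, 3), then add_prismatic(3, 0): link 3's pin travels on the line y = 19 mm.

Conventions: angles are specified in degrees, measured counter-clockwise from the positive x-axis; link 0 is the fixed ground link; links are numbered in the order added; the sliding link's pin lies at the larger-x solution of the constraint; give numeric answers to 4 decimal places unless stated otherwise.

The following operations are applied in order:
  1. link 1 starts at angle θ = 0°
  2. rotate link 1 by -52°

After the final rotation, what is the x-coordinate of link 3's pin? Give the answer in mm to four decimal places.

geometry: r = 47 mm, L = 259 mm, e = 19 mm; θ starts at 0°
rotate link 1 by -52°: θ ← 0° -52° = -52°
crank pin P = (r cos θ, r sin θ) = (28.936089, -37.036505)
h = r sin θ − e = -37.036505 − 19 = -56.036505
x = r cos θ + √(L² − h²) = 28.936089 + 252.865399 = 281.801488

281.8015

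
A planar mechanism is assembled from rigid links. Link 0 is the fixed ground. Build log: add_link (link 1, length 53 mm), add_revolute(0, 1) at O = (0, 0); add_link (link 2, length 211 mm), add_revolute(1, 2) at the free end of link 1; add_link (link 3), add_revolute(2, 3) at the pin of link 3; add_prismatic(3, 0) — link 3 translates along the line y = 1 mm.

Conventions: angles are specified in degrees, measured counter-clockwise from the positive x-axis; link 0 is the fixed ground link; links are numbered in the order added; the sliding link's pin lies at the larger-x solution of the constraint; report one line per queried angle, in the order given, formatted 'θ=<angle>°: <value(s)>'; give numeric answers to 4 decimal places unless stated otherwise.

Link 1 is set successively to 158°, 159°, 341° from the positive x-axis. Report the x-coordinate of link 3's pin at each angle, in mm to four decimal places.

geometry: r = 53 mm, L = 211 mm, e = 1 mm
θ=158°: crank pin P = (r cos θ, r sin θ) = (-49.140744, 19.854149)
θ=158°: h = r sin θ − e = 19.854149 − 1 = 18.854149
θ=158°: x = r cos θ + √(L² − h²) = -49.140744 + 210.155945 = 161.015200
θ=159°: crank pin P = (r cos θ, r sin θ) = (-49.479763, 18.993501)
θ=159°: h = r sin θ − e = 18.993501 − 1 = 17.993501
θ=159°: x = r cos θ + √(L² − h²) = -49.479763 + 210.231382 = 160.751619
θ=341°: crank pin P = (r cos θ, r sin θ) = (50.112485, -17.255112)
θ=341°: h = r sin θ − e = -17.255112 − 1 = -18.255112
θ=341°: x = r cos θ + √(L² − h²) = 50.112485 + 210.208827 = 260.321311

θ=158°: 161.0152
θ=159°: 160.7516
θ=341°: 260.3213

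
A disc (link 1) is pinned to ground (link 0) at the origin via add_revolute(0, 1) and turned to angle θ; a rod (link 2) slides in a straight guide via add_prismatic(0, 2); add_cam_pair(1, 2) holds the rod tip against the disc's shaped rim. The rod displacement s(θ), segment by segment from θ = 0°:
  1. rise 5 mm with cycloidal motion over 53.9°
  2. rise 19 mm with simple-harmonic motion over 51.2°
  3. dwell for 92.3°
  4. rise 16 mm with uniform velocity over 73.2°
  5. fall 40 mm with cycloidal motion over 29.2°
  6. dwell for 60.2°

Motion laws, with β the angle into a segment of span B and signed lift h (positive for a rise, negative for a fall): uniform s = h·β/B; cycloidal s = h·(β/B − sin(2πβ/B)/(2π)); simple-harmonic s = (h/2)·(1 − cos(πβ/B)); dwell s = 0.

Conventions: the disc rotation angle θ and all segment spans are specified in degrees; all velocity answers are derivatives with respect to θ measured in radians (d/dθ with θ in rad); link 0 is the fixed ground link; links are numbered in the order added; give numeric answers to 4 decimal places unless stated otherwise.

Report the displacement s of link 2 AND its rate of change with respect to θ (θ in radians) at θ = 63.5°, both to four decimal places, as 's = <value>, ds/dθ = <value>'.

segment 1 (0° to 53.9°, cycloidal, h = 5) is passed completely: s = 0.0000 + (5) = 5.0000
θ = 63.5° falls in segment 2 (53.9° to 105.1°, simple-harmonic, h = 19): β = 63.5 − 53.9 = 9.6°, B = 51.2°; Δs = 19/2·(1 − cos(π·0.1875)) = 1.6010; s = 5.0000 + 1.6010 = 6.6010
velocity in seg [53.9°–105.1°] (simple-harmonic), θ in radians: β = 9.6° = 0.1676 rad, B = 51.2° = 0.8936 rad; ds/dθ = (πh/(2B)) sin(πβ/B) = (π·19/(2·0.8936)) sin(π·0.1875) = 18.555178 mm/rad

s = 6.6010, ds/dθ = 18.5552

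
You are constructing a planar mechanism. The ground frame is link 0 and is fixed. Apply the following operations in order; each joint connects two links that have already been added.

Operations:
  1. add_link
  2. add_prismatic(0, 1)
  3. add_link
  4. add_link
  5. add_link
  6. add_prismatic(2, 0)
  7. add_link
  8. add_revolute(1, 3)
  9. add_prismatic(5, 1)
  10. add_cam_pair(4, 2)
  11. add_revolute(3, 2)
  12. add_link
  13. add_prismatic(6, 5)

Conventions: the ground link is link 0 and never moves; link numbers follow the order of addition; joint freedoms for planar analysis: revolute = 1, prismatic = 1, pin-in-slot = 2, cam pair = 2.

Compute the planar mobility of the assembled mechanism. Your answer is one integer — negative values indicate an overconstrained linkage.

link 0 = ground. State L|J1|J2 = 1|0|0
+link1  2|0|0
P(0,1) f=1→J1  2|1|0
+link2  3|1|0
+link3  4|1|0
+link4  5|1|0
P(2,0) f=1→J1  5|2|0
+link5  6|2|0
R(1,3) f=1→J1  6|3|0
P(5,1) f=1→J1  6|4|0
C(4,2) f=2→J2  6|4|1
R(3,2) f=1→J1  6|5|1
+link6  7|5|1
P(6,5) f=1→J1  7|6|1
M = 3(7−1)−2·6−1 = 18−12−1 = 5

M = 5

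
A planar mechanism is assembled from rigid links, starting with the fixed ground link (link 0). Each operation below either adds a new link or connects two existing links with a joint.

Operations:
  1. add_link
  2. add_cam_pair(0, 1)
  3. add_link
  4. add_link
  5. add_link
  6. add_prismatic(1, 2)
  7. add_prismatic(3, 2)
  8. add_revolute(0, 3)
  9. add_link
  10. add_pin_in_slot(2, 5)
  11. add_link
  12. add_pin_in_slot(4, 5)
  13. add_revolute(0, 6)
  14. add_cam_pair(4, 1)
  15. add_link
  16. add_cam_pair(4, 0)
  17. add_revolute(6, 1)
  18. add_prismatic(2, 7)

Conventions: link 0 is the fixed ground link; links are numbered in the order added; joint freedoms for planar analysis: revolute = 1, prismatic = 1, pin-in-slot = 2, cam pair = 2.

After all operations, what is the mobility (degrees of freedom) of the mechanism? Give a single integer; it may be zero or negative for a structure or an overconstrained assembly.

ground; <1,0,0>
#1 <2,0,0>
C:0↔1 J2 <2,0,1>
#2 <3,0,1>
#3 <4,0,1>
#4 <5,0,1>
P:1↔2 J1 <5,1,1>
P:3↔2 J1 <5,2,1>
R:0↔3 J1 <5,3,1>
#5 <6,3,1>
PS:2↔5 J2 <6,3,2>
#6 <7,3,2>
PS:4↔5 J2 <7,3,3>
R:0↔6 J1 <7,4,3>
C:4↔1 J2 <7,4,4>
#7 <8,4,4>
C:4↔0 J2 <8,4,5>
R:6↔1 J1 <8,5,5>
P:2↔7 J1 <8,6,5>
3×7 − 2×6 − 1×5 = 4

M = 4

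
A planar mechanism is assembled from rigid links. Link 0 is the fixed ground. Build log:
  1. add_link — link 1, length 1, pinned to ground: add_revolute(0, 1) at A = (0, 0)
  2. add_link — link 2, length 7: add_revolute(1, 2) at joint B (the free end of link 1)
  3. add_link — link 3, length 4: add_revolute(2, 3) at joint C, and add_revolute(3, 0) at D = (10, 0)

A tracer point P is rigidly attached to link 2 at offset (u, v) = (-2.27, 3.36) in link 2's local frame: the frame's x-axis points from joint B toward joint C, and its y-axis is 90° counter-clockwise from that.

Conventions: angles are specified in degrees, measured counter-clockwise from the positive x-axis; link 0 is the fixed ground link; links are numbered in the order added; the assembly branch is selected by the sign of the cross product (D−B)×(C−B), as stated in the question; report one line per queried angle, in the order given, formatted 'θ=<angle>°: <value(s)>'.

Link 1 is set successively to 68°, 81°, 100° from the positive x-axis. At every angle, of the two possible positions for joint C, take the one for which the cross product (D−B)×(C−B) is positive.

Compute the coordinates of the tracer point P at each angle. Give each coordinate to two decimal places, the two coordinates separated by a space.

A=(0,0), D=(10.00,0)
θ=68°: B = A + 1.00·(cos68°, sin68°) = (0.3746, 0.9272)
θ=68°: |BD| = 9.6699
θ=68°: circle(B,7.00) ∩ circle(D,4.00): a=6.5413, h=2.4923
θ=68°:   candidates: C₊=(7.1247,2.7808) cross=24.100; C₋=(6.6468,-2.1808) cross=-24.100
θ=68°:   branch + wants cross > 0 → take C=(7.1247,2.7808) (cross=24.100)
θ=68°: ex = (C−B)/|BC| = (0.9643,0.2648); ey = (-0.2648,0.9643)
θ=68°: P = B + -2.27·ex + 3.36·ey = (-2.7041,3.5661)
θ=81°: B = A + 1.00·(cos81°, sin81°) = (0.1564, 0.9877)
θ=81°: |BD| = 9.8930
θ=81°: circle(B,7.00) ∩ circle(D,4.00): a=6.6143, h=2.2914
θ=81°:   candidates: C₊=(6.9665,2.6073) cross=22.669; C₋=(6.5090,-1.9526) cross=-22.669
θ=81°:   branch + wants cross > 0 → take C=(6.9665,2.6073) (cross=22.669)
θ=81°: ex = (C−B)/|BC| = (0.9729,0.2314); ey = (-0.2314,0.9729)
θ=81°: P = B + -2.27·ex + 3.36·ey = (-2.8294,3.7313)
θ=100°: B = A + 1.00·(cos100°, sin100°) = (-0.1736, 0.9848)
θ=100°: |BD| = 10.2212
θ=100°: circle(B,7.00) ∩ circle(D,4.00): a=6.7249, h=1.9431
θ=100°:   candidates: C₊=(6.7072,2.2710) cross=19.861; C₋=(6.3327,-1.5972) cross=-19.861
θ=100°:   branch + wants cross > 0 → take C=(6.7072,2.2710) (cross=19.861)
θ=100°: ex = (C−B)/|BC| = (0.9830,0.1837); ey = (-0.1837,0.9830)
θ=100°: P = B + -2.27·ex + 3.36·ey = (-3.0224,3.8705)

θ=68°: -2.70 3.57
θ=81°: -2.83 3.73
θ=100°: -3.02 3.87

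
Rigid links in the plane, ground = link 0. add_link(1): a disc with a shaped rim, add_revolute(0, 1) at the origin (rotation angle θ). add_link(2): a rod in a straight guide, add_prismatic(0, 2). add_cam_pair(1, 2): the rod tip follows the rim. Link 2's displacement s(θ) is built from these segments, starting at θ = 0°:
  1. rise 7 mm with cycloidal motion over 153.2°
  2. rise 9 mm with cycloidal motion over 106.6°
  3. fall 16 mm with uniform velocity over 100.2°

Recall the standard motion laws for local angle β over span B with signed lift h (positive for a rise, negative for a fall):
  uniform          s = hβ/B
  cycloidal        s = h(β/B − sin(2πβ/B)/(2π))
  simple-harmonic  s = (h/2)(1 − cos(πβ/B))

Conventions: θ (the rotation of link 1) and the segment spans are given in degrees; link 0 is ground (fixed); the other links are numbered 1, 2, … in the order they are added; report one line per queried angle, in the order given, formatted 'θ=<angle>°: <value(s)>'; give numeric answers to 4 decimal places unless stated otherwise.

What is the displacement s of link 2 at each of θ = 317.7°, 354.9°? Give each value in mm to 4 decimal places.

segment 1 (0° to 153.2°, cycloidal, h = 7) is passed completely: s = 0.0000 + (7) = 7.0000
segment 2 (153.2° to 259.8°, cycloidal, h = 9) is passed completely: s = 7.0000 + (9) = 16.0000
θ = 317.7° falls in segment 3 (259.8° to 360°, uniform, h = -16): β = 317.7 − 259.8 = 57.9°, B = 100.2°; Δs = -16·57.9/100.2 = -9.2455; s = 16.0000 − 9.2455 = 6.7545
θ = 354.9° falls in segment 3 (259.8° to 360°, uniform, h = -16): β = 354.9 − 259.8 = 95.1°, B = 100.2°; Δs = -16·95.1/100.2 = -15.1856; s = 16.0000 − 15.1856 = 0.8144

θ=317.7°: 6.7545
θ=354.9°: 0.8144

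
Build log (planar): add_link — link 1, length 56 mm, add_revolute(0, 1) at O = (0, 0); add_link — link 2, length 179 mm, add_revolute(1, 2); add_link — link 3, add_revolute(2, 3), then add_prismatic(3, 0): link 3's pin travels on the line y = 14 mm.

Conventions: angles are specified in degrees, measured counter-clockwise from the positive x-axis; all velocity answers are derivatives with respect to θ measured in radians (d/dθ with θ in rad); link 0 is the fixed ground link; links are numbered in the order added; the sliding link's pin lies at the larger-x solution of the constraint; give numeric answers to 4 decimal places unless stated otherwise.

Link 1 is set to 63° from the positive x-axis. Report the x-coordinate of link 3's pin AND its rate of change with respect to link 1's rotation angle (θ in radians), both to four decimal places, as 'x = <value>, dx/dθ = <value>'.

geometry: r = 56 mm, L = 179 mm, e = 14 mm
crank pin P = (r cos θ, r sin θ) = (25.423468, 49.896365)
h = r sin θ − e = 49.896365 − 14 = 35.896365
x = r cos θ + √(L² − h²) = 25.423468 + 175.363768 = 200.787235
dx/dθ = −r sin θ − h·r cos θ/√(L² − h²) (θ in radians; h = 35.896365) = -55.100463

x = 200.7872, dx/dθ = -55.1005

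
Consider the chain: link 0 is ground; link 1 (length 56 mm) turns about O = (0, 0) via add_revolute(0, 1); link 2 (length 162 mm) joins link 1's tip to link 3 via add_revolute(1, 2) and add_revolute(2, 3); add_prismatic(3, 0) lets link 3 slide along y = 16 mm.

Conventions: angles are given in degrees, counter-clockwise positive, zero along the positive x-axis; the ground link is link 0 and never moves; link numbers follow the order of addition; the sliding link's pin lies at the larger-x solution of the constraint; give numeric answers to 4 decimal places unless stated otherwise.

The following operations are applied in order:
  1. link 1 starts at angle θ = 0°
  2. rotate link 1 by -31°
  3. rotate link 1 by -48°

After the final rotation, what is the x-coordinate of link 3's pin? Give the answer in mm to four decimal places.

geometry: r = 56 mm, L = 162 mm, e = 16 mm; θ starts at 0°
rotate link 1 by -31°: θ ← 0° -31° = -31°
rotate link 1 by -48°: θ ← -31° -48° = -79°
crank pin P = (r cos θ, r sin θ) = (10.685304, -54.971122)
h = r sin θ − e = -54.971122 − 16 = -70.971122
x = r cos θ + √(L² − h²) = 10.685304 + 145.626577 = 156.311880

156.3119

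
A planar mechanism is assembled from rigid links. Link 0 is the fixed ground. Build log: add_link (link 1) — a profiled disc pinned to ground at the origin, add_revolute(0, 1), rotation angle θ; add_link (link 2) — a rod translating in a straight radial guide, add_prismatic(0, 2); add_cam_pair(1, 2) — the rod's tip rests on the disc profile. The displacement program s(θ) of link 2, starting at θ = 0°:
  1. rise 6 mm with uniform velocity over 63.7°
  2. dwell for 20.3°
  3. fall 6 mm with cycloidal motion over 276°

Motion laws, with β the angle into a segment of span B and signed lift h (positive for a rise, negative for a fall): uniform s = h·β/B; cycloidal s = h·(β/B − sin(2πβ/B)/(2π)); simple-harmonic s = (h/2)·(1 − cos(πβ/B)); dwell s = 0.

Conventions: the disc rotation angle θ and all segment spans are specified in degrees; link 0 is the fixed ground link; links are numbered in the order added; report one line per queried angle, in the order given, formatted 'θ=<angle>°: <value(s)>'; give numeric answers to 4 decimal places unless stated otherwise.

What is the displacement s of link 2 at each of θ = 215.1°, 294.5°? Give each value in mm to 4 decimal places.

seg 1 [0°–63.7°] uniform, h=6: full span → s += 6 → s = 6.0000
seg 2 [63.7°–84°] dwell: s stays 6.0000
seg 3 [84°–360°] cycloidal, h=-6: θ=215.1° here. β=131.1, B=276. -6·(0.4750 − sin(2π·0.4750)/(2π)) = -2.7006 → s = 3.2994
seg 3 [84°–360°] cycloidal, h=-6: θ=294.5° here. β=210.5, B=276. -6·(0.7627 − sin(2π·0.7627)/(2π)) = -5.5280 → s = 0.4720

θ=215.1°: 3.2994
θ=294.5°: 0.4720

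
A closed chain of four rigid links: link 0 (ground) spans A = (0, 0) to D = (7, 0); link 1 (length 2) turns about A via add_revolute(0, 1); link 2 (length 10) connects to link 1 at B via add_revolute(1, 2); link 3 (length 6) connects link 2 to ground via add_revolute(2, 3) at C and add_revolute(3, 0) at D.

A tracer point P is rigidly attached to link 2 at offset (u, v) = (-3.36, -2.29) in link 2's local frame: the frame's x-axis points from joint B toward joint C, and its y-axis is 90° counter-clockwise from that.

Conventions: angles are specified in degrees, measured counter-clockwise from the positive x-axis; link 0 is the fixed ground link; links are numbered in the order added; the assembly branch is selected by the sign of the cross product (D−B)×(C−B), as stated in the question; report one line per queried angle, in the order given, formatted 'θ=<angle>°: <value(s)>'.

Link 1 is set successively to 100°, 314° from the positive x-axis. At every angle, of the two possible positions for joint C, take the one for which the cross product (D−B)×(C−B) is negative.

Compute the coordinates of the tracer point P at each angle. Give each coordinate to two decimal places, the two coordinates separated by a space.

A=(0,0), D=(7.00,0)
θ=100°: B = A + 2.00·(cos100°, sin100°) = (-0.3473, 1.9696)
θ=100°: |BD| = 7.6067
θ=100°: circle(B,10.00) ∩ circle(D,6.00): a=8.0102, h=5.9864
θ=100°:   candidates: C₊=(8.9398,5.6778) cross=45.537; C₋=(5.8396,-5.8867) cross=-45.537
θ=100°:   branch - wants cross < 0 → take C=(5.8396,-5.8867) (cross=-45.537)
θ=100°: ex = (C−B)/|BC| = (0.6187,-0.7856); ey = (0.7856,0.6187)
θ=100°: P = B + -3.36·ex + -2.29·ey = (-4.2252,3.1925)
θ=314°: B = A + 2.00·(cos314°, sin314°) = (1.3893, -1.4387)
θ=314°: |BD| = 5.7922
θ=314°: circle(B,10.00) ∩ circle(D,6.00): a=8.4208, h=5.3936
θ=314°:   candidates: C₊=(8.2065,5.8774) cross=31.241; C₋=(10.8859,-4.5717) cross=-31.241
θ=314°:   branch - wants cross < 0 → take C=(10.8859,-4.5717) (cross=-31.241)
θ=314°: ex = (C−B)/|BC| = (0.9497,-0.3133); ey = (0.3133,0.9497)
θ=314°: P = B + -3.36·ex + -2.29·ey = (-2.5190,-2.5607)

θ=100°: -4.23 3.19
θ=314°: -2.52 -2.56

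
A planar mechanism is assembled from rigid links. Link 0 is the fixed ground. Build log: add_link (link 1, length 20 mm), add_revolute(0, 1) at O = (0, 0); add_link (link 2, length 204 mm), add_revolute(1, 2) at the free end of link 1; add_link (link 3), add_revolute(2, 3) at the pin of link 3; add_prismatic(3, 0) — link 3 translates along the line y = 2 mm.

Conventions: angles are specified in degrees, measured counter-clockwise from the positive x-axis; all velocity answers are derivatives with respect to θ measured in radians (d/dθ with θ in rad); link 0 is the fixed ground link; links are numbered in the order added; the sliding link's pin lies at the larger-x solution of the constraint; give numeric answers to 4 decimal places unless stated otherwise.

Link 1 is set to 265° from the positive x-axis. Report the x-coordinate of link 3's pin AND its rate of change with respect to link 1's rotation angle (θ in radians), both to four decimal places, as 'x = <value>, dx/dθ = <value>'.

geometry: r = 20 mm, L = 204 mm, e = 2 mm
crank pin P = (r cos θ, r sin θ) = (-1.743115, -19.923894)
h = r sin θ − e = -19.923894 − 2 = -21.923894
x = r cos θ + √(L² − h²) = -1.743115 + 202.818497 = 201.075383
dx/dθ = −r sin θ − h·r cos θ/√(L² − h²) (θ in radians; h = -21.923894) = 19.735470

x = 201.0754, dx/dθ = 19.7355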